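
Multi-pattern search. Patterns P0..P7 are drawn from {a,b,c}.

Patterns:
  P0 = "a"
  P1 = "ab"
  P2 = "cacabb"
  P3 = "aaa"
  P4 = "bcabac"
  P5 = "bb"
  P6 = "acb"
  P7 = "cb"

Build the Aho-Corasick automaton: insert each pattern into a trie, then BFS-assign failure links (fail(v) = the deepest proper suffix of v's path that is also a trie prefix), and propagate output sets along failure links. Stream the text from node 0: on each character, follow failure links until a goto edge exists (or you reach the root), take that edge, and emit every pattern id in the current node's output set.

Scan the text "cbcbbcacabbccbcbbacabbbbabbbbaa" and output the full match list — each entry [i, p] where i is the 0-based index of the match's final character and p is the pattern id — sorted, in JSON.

Construct AC machine:
Trie nodes:
  n0 'ε': a→1 b→11 c→3
  n1 'a': a→9 b→2 c→18  [P0 ends]
  n2 'ab': ·  [P1 ends]
  n3 'c': a→4 b→20
  n4 'ca': c→5
  n5 'cac': a→6
  n6 'caca': b→7
  n7 'cacab': b→8
  n8 'cacabb': ·  [P2 ends]
  n9 'aa': a→10
  n10 'aaa': ·  [P3 ends]
  n11 'b': b→17 c→12
  n12 'bc': a→13
  n13 'bca': b→14
  n14 'bcab': a→15
  n15 'bcaba': c→16
  n16 'bcabac': ·  [P4 ends]
  n17 'bb': ·  [P5 ends]
  n18 'ac': b→19
  n19 'acb': ·  [P6 ends]
  n20 'cb': ·  [P7 ends]

Failure links (BFS by depth):
  fail(1) 'a': from fail(0)=0 chase 'a': 0 ⇒ 0;  out={0}∪out(0)={0}
  fail(3) 'c': from fail(0)=0 chase 'c': 0 ⇒ 0;  out=∅∪out(0)=∅
  fail(11) 'b': from fail(0)=0 chase 'b': 0 ⇒ 0;  out=∅∪out(0)=∅
  fail(2) 'ab': from fail(1)=0 chase 'b': 0 ⇒ 11;  out={1}∪out(11)={1}
  fail(4) 'ca': from fail(3)=0 chase 'a': 0 ⇒ 1;  out=∅∪out(1)={0}
  fail(9) 'aa': from fail(1)=0 chase 'a': 0 ⇒ 1;  out=∅∪out(1)={0}
  fail(12) 'bc': from fail(11)=0 chase 'c': 0 ⇒ 3;  out=∅∪out(3)=∅
  fail(17) 'bb': from fail(11)=0 chase 'b': 0 ⇒ 11;  out={5}∪out(11)={5}
  fail(18) 'ac': from fail(1)=0 chase 'c': 0 ⇒ 3;  out=∅∪out(3)=∅
  fail(20) 'cb': from fail(3)=0 chase 'b': 0 ⇒ 11;  out={7}∪out(11)={7}
  fail(5) 'cac': from fail(4)=1 chase 'c': 1 ⇒ 18;  out=∅∪out(18)=∅
  fail(10) 'aaa': from fail(9)=1 chase 'a': 1 ⇒ 9;  out={3}∪out(9)={0,3}
  fail(13) 'bca': from fail(12)=3 chase 'a': 3 ⇒ 4;  out=∅∪out(4)={0}
  fail(19) 'acb': from fail(18)=3 chase 'b': 3 ⇒ 20;  out={6}∪out(20)={6,7}
  fail(6) 'caca': from fail(5)=18 chase 'a': 18→3 ⇒ 4;  out=∅∪out(4)={0}
  fail(14) 'bcab': from fail(13)=4 chase 'b': 4→1 ⇒ 2;  out=∅∪out(2)={1}
  fail(7) 'cacab': from fail(6)=4 chase 'b': 4→1 ⇒ 2;  out=∅∪out(2)={1}
  fail(15) 'bcaba': from fail(14)=2 chase 'a': 2→11→0 ⇒ 1;  out=∅∪out(1)={0}
  fail(8) 'cacabb': from fail(7)=2 chase 'b': 2→11 ⇒ 17;  out={2}∪out(17)={2,5}
  fail(16) 'bcabac': from fail(15)=1 chase 'c': 1 ⇒ 18;  out={4}∪out(18)={4}

Text stream:
i=0 'c': node 0→3
i=1 'b': node 3→20  emit P7@[0:1]
i=2 'c': node 20→12 (via fail)
i=3 'b': node 12→20 (via fail)  emit P7@[2:3]
i=4 'b': node 20→17 (via fail)  emit P5@[3:4]
i=5 'c': node 17→12 (via fail)
i=6 'a': node 12→13  emit P0@[6:6]
i=7 'c': node 13→5 (via fail)
i=8 'a': node 5→6  emit P0@[8:8]
i=9 'b': node 6→7  emit P1@[8:9]
i=10 'b': node 7→8  emit P2@[5:10],P5@[9:10]
i=11 'c': node 8→12 (via fail)
i=12 'c': node 12→3 (via fail)
i=13 'b': node 3→20  emit P7@[12:13]
i=14 'c': node 20→12 (via fail)
i=15 'b': node 12→20 (via fail)  emit P7@[14:15]
i=16 'b': node 20→17 (via fail)  emit P5@[15:16]
i=17 'a': node 17→1 (via fail)  emit P0@[17:17]
i=18 'c': node 1→18
i=19 'a': node 18→4 (via fail)  emit P0@[19:19]
i=20 'b': node 4→2 (via fail)  emit P1@[19:20]
i=21 'b': node 2→17 (via fail)  emit P5@[20:21]
i=22 'b': node 17→17 (via fail)  emit P5@[21:22]
i=23 'b': node 17→17 (via fail)  emit P5@[22:23]
i=24 'a': node 17→1 (via fail)  emit P0@[24:24]
i=25 'b': node 1→2  emit P1@[24:25]
i=26 'b': node 2→17 (via fail)  emit P5@[25:26]
i=27 'b': node 17→17 (via fail)  emit P5@[26:27]
i=28 'b': node 17→17 (via fail)  emit P5@[27:28]
i=29 'a': node 17→1 (via fail)  emit P0@[29:29]
i=30 'a': node 1→9  emit P0@[30:30]

Result: [[1,7],[3,7],[4,5],[6,0],[8,0],[9,1],[10,2],[10,5],[13,7],[15,7],[16,5],[17,0],[19,0],[20,1],[21,5],[22,5],[23,5],[24,0],[25,1],[26,5],[27,5],[28,5],[29,0],[30,0]]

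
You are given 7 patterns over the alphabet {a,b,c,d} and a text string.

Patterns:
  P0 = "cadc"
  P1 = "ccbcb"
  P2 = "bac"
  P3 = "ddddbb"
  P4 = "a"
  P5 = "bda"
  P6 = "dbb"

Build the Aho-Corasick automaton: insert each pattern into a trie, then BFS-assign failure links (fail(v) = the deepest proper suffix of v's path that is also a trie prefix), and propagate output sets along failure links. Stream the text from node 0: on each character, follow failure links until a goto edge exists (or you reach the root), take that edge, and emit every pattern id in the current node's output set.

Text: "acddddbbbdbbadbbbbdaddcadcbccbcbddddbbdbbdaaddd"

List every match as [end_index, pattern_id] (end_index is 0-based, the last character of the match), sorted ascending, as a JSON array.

Build automaton:
Trie nodes:
  0='ε' goto a→18 b→9 c→1 d→12
  1='c' goto a→2 c→5
  2='ca' goto d→3
  3='cad' goto c→4
  4='cadc' goto ·  ←P0
  5='cc' goto b→6
  6='ccb' goto c→7
  7='ccbc' goto b→8
  8='ccbcb' goto ·  ←P1
  9='b' goto a→10 d→19
  10='ba' goto c→11
  11='bac' goto ·  ←P2
  12='d' goto b→21 d→13
  13='dd' goto d→14
  14='ddd' goto d→15
  15='dddd' goto b→16
  16='ddddb' goto b→17
  17='ddddbb' goto ·  ←P3
  18='a' goto ·  ←P4
  19='bd' goto a→20
  20='bda' goto ·  ←P5
  21='db' goto b→22
  22='dbb' goto ·  ←P6

BFS fail/out derivation:
  fail(1) 'c': from fail(0)=0 chase 'c': 0 ⇒ 0;  out=∅∪out(0)=∅
  fail(9) 'b': from fail(0)=0 chase 'b': 0 ⇒ 0;  out=∅∪out(0)=∅
  fail(12) 'd': from fail(0)=0 chase 'd': 0 ⇒ 0;  out=∅∪out(0)=∅
  fail(18) 'a': from fail(0)=0 chase 'a': 0 ⇒ 0;  out={4}∪out(0)={4}
  fail(2) 'ca': from fail(1)=0 chase 'a': 0 ⇒ 18;  out=∅∪out(18)={4}
  fail(5) 'cc': from fail(1)=0 chase 'c': 0 ⇒ 1;  out=∅∪out(1)=∅
  fail(10) 'ba': from fail(9)=0 chase 'a': 0 ⇒ 18;  out=∅∪out(18)={4}
  fail(13) 'dd': from fail(12)=0 chase 'd': 0 ⇒ 12;  out=∅∪out(12)=∅
  fail(19) 'bd': from fail(9)=0 chase 'd': 0 ⇒ 12;  out=∅∪out(12)=∅
  fail(21) 'db': from fail(12)=0 chase 'b': 0 ⇒ 9;  out=∅∪out(9)=∅
  fail(3) 'cad': from fail(2)=18 chase 'd': 18→0 ⇒ 12;  out=∅∪out(12)=∅
  fail(6) 'ccb': from fail(5)=1 chase 'b': 1→0 ⇒ 9;  out=∅∪out(9)=∅
  fail(11) 'bac': from fail(10)=18 chase 'c': 18→0 ⇒ 1;  out={2}∪out(1)={2}
  fail(14) 'ddd': from fail(13)=12 chase 'd': 12 ⇒ 13;  out=∅∪out(13)=∅
  fail(20) 'bda': from fail(19)=12 chase 'a': 12→0 ⇒ 18;  out={5}∪out(18)={4,5}
  fail(22) 'dbb': from fail(21)=9 chase 'b': 9→0 ⇒ 9;  out={6}∪out(9)={6}
  fail(4) 'cadc': from fail(3)=12 chase 'c': 12→0 ⇒ 1;  out={0}∪out(1)={0}
  fail(7) 'ccbc': from fail(6)=9 chase 'c': 9→0 ⇒ 1;  out=∅∪out(1)=∅
  fail(15) 'dddd': from fail(14)=13 chase 'd': 13 ⇒ 14;  out=∅∪out(14)=∅
  fail(8) 'ccbcb': from fail(7)=1 chase 'b': 1→0 ⇒ 9;  out={1}∪out(9)={1}
  fail(16) 'ddddb': from fail(15)=14 chase 'b': 14→13→12 ⇒ 21;  out=∅∪out(21)=∅
  fail(17) 'ddddbb': from fail(16)=21 chase 'b': 21 ⇒ 22;  out={3}∪out(22)={3,6}

Scan:
pos 0 'a': at 18  → match P4@[0:0]
pos 1 'c': at 1 (fail-walked)
pos 2 'd': at 12 (fail-walked)
pos 3 'd': at 13
pos 4 'd': at 14
pos 5 'd': at 15
pos 6 'b': at 16
pos 7 'b': at 17  → match P3@[2:7],P6@[5:7]
pos 8 'b': at 9 (fail-walked)
pos 9 'd': at 19
pos 10 'b': at 21 (fail-walked)
pos 11 'b': at 22  → match P6@[9:11]
pos 12 'a': at 10 (fail-walked)  → match P4@[12:12]
pos 13 'd': at 12 (fail-walked)
pos 14 'b': at 21
pos 15 'b': at 22  → match P6@[13:15]
pos 16 'b': at 9 (fail-walked)
pos 17 'b': at 9 (fail-walked)
pos 18 'd': at 19
pos 19 'a': at 20  → match P4@[19:19],P5@[17:19]
pos 20 'd': at 12 (fail-walked)
pos 21 'd': at 13
pos 22 'c': at 1 (fail-walked)
pos 23 'a': at 2  → match P4@[23:23]
pos 24 'd': at 3
pos 25 'c': at 4  → match P0@[22:25]
pos 26 'b': at 9 (fail-walked)
pos 27 'c': at 1 (fail-walked)
pos 28 'c': at 5
pos 29 'b': at 6
pos 30 'c': at 7
pos 31 'b': at 8  → match P1@[27:31]
pos 32 'd': at 19 (fail-walked)
pos 33 'd': at 13 (fail-walked)
pos 34 'd': at 14
pos 35 'd': at 15
pos 36 'b': at 16
pos 37 'b': at 17  → match P3@[32:37],P6@[35:37]
pos 38 'd': at 19 (fail-walked)
pos 39 'b': at 21 (fail-walked)
pos 40 'b': at 22  → match P6@[38:40]
pos 41 'd': at 19 (fail-walked)
pos 42 'a': at 20  → match P4@[42:42],P5@[40:42]
pos 43 'a': at 18 (fail-walked)  → match P4@[43:43]
pos 44 'd': at 12 (fail-walked)
pos 45 'd': at 13
pos 46 'd': at 14

Matches: [[0,4],[7,3],[7,6],[11,6],[12,4],[15,6],[19,4],[19,5],[23,4],[25,0],[31,1],[37,3],[37,6],[40,6],[42,4],[42,5],[43,4]]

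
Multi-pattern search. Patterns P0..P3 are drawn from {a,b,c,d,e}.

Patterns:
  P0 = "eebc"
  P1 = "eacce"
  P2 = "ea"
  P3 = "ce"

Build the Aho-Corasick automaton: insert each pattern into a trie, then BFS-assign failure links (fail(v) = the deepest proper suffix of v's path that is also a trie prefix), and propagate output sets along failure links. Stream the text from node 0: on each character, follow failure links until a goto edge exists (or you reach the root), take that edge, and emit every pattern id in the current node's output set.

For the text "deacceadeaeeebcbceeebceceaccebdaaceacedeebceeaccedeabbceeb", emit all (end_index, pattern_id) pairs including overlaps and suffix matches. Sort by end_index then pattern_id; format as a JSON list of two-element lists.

Build:
Trie nodes:
  n0 'ε': c→9 e→1
  n1 'e': a→5 e→2
  n2 'ee': b→3
  n3 'eeb': c→4
  n4 'eebc': ·  [P0 ends]
  n5 'ea': c→6  [P2 ends]
  n6 'eac': c→7
  n7 'eacc': e→8
  n8 'eacce': ·  [P1 ends]
  n9 'c': e→10
  n10 'ce': ·  [P3 ends]

BFS fail/out derivation:
  n1('e'): parent n0 fail=0; on 'e' 0 → fail=0;  out ∅∪∅=∅
  n9('c'): parent n0 fail=0; on 'c' 0 → fail=0;  out ∅∪∅=∅
  n2('ee'): parent n1 fail=0; on 'e' 0 → fail=1;  out ∅∪∅=∅
  n5('ea'): parent n1 fail=0; on 'a' 0 → fail=0;  out {2}∪∅={2}
  n10('ce'): parent n9 fail=0; on 'e' 0 → fail=1;  out {3}∪∅={3}
  n3('eeb'): parent n2 fail=1; on 'b' 1→0 → fail=0;  out ∅∪∅=∅
  n6('eac'): parent n5 fail=0; on 'c' 0 → fail=9;  out ∅∪∅=∅
  n4('eebc'): parent n3 fail=0; on 'c' 0 → fail=9;  out {0}∪∅={0}
  n7('eacc'): parent n6 fail=9; on 'c' 9→0 → fail=9;  out ∅∪∅=∅
  n8('eacce'): parent n7 fail=9; on 'e' 9 → fail=10;  out {1}∪{3}={1,3}

Text stream:
i=0 'd': node 0→0
i=1 'e': node 0→1
i=2 'a': node 1→5  → match P2@[1:2]
i=3 'c': node 5→6
i=4 'c': node 6→7
i=5 'e': node 7→8  → match P1@[1:5],P3@[4:5]
i=6 'a': node 8→5 (via fail)  → match P2@[5:6]
i=7 'd': node 5→0 (via fail)
i=8 'e': node 0→1
i=9 'a': node 1→5  → match P2@[8:9]
i=10 'e': node 5→1 (via fail)
i=11 'e': node 1→2
i=12 'e': node 2→2 (via fail)
i=13 'b': node 2→3
i=14 'c': node 3→4  → match P0@[11:14]
i=15 'b': node 4→0 (via fail)
i=16 'c': node 0→9
i=17 'e': node 9→10  → match P3@[16:17]
i=18 'e': node 10→2 (via fail)
i=19 'e': node 2→2 (via fail)
i=20 'b': node 2→3
i=21 'c': node 3→4  → match P0@[18:21]
i=22 'e': node 4→10 (via fail)  → match P3@[21:22]
i=23 'c': node 10→9 (via fail)
i=24 'e': node 9→10  → match P3@[23:24]
i=25 'a': node 10→5 (via fail)  → match P2@[24:25]
i=26 'c': node 5→6
i=27 'c': node 6→7
i=28 'e': node 7→8  → match P1@[24:28],P3@[27:28]
i=29 'b': node 8→0 (via fail)
i=30 'd': node 0→0
i=31 'a': node 0→0
i=32 'a': node 0→0
i=33 'c': node 0→9
i=34 'e': node 9→10  → match P3@[33:34]
i=35 'a': node 10→5 (via fail)  → match P2@[34:35]
i=36 'c': node 5→6
i=37 'e': node 6→10 (via fail)  → match P3@[36:37]
i=38 'd': node 10→0 (via fail)
i=39 'e': node 0→1
i=40 'e': node 1→2
i=41 'b': node 2→3
i=42 'c': node 3→4  → match P0@[39:42]
i=43 'e': node 4→10 (via fail)  → match P3@[42:43]
i=44 'e': node 10→2 (via fail)
i=45 'a': node 2→5 (via fail)  → match P2@[44:45]
i=46 'c': node 5→6
i=47 'c': node 6→7
i=48 'e': node 7→8  → match P1@[44:48],P3@[47:48]
i=49 'd': node 8→0 (via fail)
i=50 'e': node 0→1
i=51 'a': node 1→5  → match P2@[50:51]
i=52 'b': node 5→0 (via fail)
i=53 'b': node 0→0
i=54 'c': node 0→9
i=55 'e': node 9→10  → match P3@[54:55]
i=56 'e': node 10→2 (via fail)
i=57 'b': node 2→3

All matches (sorted): [[2,2],[5,1],[5,3],[6,2],[9,2],[14,0],[17,3],[21,0],[22,3],[24,3],[25,2],[28,1],[28,3],[34,3],[35,2],[37,3],[42,0],[43,3],[45,2],[48,1],[48,3],[51,2],[55,3]]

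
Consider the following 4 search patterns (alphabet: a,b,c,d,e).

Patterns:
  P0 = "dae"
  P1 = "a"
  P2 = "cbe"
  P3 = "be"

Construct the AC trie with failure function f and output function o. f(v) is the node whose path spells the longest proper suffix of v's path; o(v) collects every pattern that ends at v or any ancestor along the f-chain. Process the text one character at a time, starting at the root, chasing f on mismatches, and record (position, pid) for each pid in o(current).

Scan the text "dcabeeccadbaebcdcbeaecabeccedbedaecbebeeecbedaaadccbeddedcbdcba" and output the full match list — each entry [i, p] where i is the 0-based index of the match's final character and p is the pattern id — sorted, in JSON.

Construct AC machine:
Trie nodes:
  0='ε' goto a→4 b→8 c→5 d→1
  1='d' goto a→2
  2='da' goto e→3
  3='dae' goto ·  [P0 ends]
  4='a' goto ·  [P1 ends]
  5='c' goto b→6
  6='cb' goto e→7
  7='cbe' goto ·  [P2 ends]
  8='b' goto e→9
  9='be' goto ·  [P3 ends]

Failure links (BFS by depth):
  n1('d'): parent n0 fail=0; on 'd' 0 → fail=0;  out ∅∪∅=∅
  n4('a'): parent n0 fail=0; on 'a' 0 → fail=0;  out {1}∪∅={1}
  n5('c'): parent n0 fail=0; on 'c' 0 → fail=0;  out ∅∪∅=∅
  n8('b'): parent n0 fail=0; on 'b' 0 → fail=0;  out ∅∪∅=∅
  n2('da'): parent n1 fail=0; on 'a' 0 → fail=4;  out ∅∪{1}={1}
  n6('cb'): parent n5 fail=0; on 'b' 0 → fail=8;  out ∅∪∅=∅
  n9('be'): parent n8 fail=0; on 'e' 0 → fail=0;  out {3}∪∅={3}
  n3('dae'): parent n2 fail=4; on 'e' 4→0 → fail=0;  out {0}∪∅={0}
  n7('cbe'): parent n6 fail=8; on 'e' 8 → fail=9;  out {2}∪{3}={2,3}

Run:
[0] read 'd'  n0⇒n1
[1] read 'c'  n1⇒n5 (via fail)
[2] read 'a'  n5⇒n4 (via fail)  → match P1@[2:2]
[3] read 'b'  n4⇒n8 (via fail)
[4] read 'e'  n8⇒n9  → match P3@[3:4]
[5] read 'e'  n9⇒n0 (via fail)
[6] read 'c'  n0⇒n5
[7] read 'c'  n5⇒n5 (via fail)
[8] read 'a'  n5⇒n4 (via fail)  → match P1@[8:8]
[9] read 'd'  n4⇒n1 (via fail)
[10] read 'b'  n1⇒n8 (via fail)
[11] read 'a'  n8⇒n4 (via fail)  → match P1@[11:11]
[12] read 'e'  n4⇒n0 (via fail)
[13] read 'b'  n0⇒n8
[14] read 'c'  n8⇒n5 (via fail)
[15] read 'd'  n5⇒n1 (via fail)
[16] read 'c'  n1⇒n5 (via fail)
[17] read 'b'  n5⇒n6
[18] read 'e'  n6⇒n7  → match P2@[16:18],P3@[17:18]
[19] read 'a'  n7⇒n4 (via fail)  → match P1@[19:19]
[20] read 'e'  n4⇒n0 (via fail)
[21] read 'c'  n0⇒n5
[22] read 'a'  n5⇒n4 (via fail)  → match P1@[22:22]
[23] read 'b'  n4⇒n8 (via fail)
[24] read 'e'  n8⇒n9  → match P3@[23:24]
[25] read 'c'  n9⇒n5 (via fail)
[26] read 'c'  n5⇒n5 (via fail)
[27] read 'e'  n5⇒n0 (via fail)
[28] read 'd'  n0⇒n1
[29] read 'b'  n1⇒n8 (via fail)
[30] read 'e'  n8⇒n9  → match P3@[29:30]
[31] read 'd'  n9⇒n1 (via fail)
[32] read 'a'  n1⇒n2  → match P1@[32:32]
[33] read 'e'  n2⇒n3  → match P0@[31:33]
[34] read 'c'  n3⇒n5 (via fail)
[35] read 'b'  n5⇒n6
[36] read 'e'  n6⇒n7  → match P2@[34:36],P3@[35:36]
[37] read 'b'  n7⇒n8 (via fail)
[38] read 'e'  n8⇒n9  → match P3@[37:38]
[39] read 'e'  n9⇒n0 (via fail)
[40] read 'e'  n0⇒n0
[41] read 'c'  n0⇒n5
[42] read 'b'  n5⇒n6
[43] read 'e'  n6⇒n7  → match P2@[41:43],P3@[42:43]
[44] read 'd'  n7⇒n1 (via fail)
[45] read 'a'  n1⇒n2  → match P1@[45:45]
[46] read 'a'  n2⇒n4 (via fail)  → match P1@[46:46]
[47] read 'a'  n4⇒n4 (via fail)  → match P1@[47:47]
[48] read 'd'  n4⇒n1 (via fail)
[49] read 'c'  n1⇒n5 (via fail)
[50] read 'c'  n5⇒n5 (via fail)
[51] read 'b'  n5⇒n6
[52] read 'e'  n6⇒n7  → match P2@[50:52],P3@[51:52]
[53] read 'd'  n7⇒n1 (via fail)
[54] read 'd'  n1⇒n1 (via fail)
[55] read 'e'  n1⇒n0 (via fail)
[56] read 'd'  n0⇒n1
[57] read 'c'  n1⇒n5 (via fail)
[58] read 'b'  n5⇒n6
[59] read 'd'  n6⇒n1 (via fail)
[60] read 'c'  n1⇒n5 (via fail)
[61] read 'b'  n5⇒n6
[62] read 'a'  n6⇒n4 (via fail)  → match P1@[62:62]

All matches (sorted): [[2,1],[4,3],[8,1],[11,1],[18,2],[18,3],[19,1],[22,1],[24,3],[30,3],[32,1],[33,0],[36,2],[36,3],[38,3],[43,2],[43,3],[45,1],[46,1],[47,1],[52,2],[52,3],[62,1]]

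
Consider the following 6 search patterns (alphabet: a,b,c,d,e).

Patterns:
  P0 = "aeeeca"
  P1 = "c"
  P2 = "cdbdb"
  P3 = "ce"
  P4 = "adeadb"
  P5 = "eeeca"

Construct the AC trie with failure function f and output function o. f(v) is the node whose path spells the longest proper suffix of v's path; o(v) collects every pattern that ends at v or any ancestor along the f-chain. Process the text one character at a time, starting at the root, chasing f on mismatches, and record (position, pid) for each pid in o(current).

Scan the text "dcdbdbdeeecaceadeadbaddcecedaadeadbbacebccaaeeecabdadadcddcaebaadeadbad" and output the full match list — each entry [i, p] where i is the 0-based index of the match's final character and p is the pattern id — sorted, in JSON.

Construct AC machine:
Trie nodes:
  n0 'ε': a→1 c→7 e→18
  n1 'a': d→13 e→2
  n2 'ae': e→3
  n3 'aee': e→4
  n4 'aeee': c→5
  n5 'aeeec': a→6
  n6 'aeeeca': ·  [P0 ends]
  n7 'c': d→8 e→12  [P1 ends]
  n8 'cd': b→9
  n9 'cdb': d→10
  n10 'cdbd': b→11
  n11 'cdbdb': ·  [P2 ends]
  n12 'ce': ·  [P3 ends]
  n13 'ad': e→14
  n14 'ade': a→15
  n15 'adea': d→16
  n16 'adead': b→17
  n17 'adeadb': ·  [P4 ends]
  n18 'e': e→19
  n19 'ee': e→20
  n20 'eee': c→21
  n21 'eeec': a→22
  n22 'eeeca': ·  [P5 ends]

Failure links (BFS by depth):
  n1('a'): parent n0 fail=0; on 'a' 0 → fail=0;  out ∅∪∅=∅
  n7('c'): parent n0 fail=0; on 'c' 0 → fail=0;  out {1}∪∅={1}
  n18('e'): parent n0 fail=0; on 'e' 0 → fail=0;  out ∅∪∅=∅
  n2('ae'): parent n1 fail=0; on 'e' 0 → fail=18;  out ∅∪∅=∅
  n8('cd'): parent n7 fail=0; on 'd' 0 → fail=0;  out ∅∪∅=∅
  n12('ce'): parent n7 fail=0; on 'e' 0 → fail=18;  out {3}∪∅={3}
  n13('ad'): parent n1 fail=0; on 'd' 0 → fail=0;  out ∅∪∅=∅
  n19('ee'): parent n18 fail=0; on 'e' 0 → fail=18;  out ∅∪∅=∅
  n3('aee'): parent n2 fail=18; on 'e' 18 → fail=19;  out ∅∪∅=∅
  n9('cdb'): parent n8 fail=0; on 'b' 0 → fail=0;  out ∅∪∅=∅
  n14('ade'): parent n13 fail=0; on 'e' 0 → fail=18;  out ∅∪∅=∅
  n20('eee'): parent n19 fail=18; on 'e' 18 → fail=19;  out ∅∪∅=∅
  n4('aeee'): parent n3 fail=19; on 'e' 19 → fail=20;  out ∅∪∅=∅
  n10('cdbd'): parent n9 fail=0; on 'd' 0 → fail=0;  out ∅∪∅=∅
  n15('adea'): parent n14 fail=18; on 'a' 18→0 → fail=1;  out ∅∪∅=∅
  n21('eeec'): parent n20 fail=19; on 'c' 19→18→0 → fail=7;  out ∅∪{1}={1}
  n5('aeeec'): parent n4 fail=20; on 'c' 20 → fail=21;  out ∅∪{1}={1}
  n11('cdbdb'): parent n10 fail=0; on 'b' 0 → fail=0;  out {2}∪∅={2}
  n16('adead'): parent n15 fail=1; on 'd' 1 → fail=13;  out ∅∪∅=∅
  n22('eeeca'): parent n21 fail=7; on 'a' 7→0 → fail=1;  out {5}∪∅={5}
  n6('aeeeca'): parent n5 fail=21; on 'a' 21 → fail=22;  out {0}∪{5}={0,5}
  n17('adeadb'): parent n16 fail=13; on 'b' 13→0 → fail=0;  out {4}∪∅={4}

Scan:
[0] read 'd'  n0⇒n0
[1] read 'c'  n0⇒n7  ** P1@[1:1]
[2] read 'd'  n7⇒n8
[3] read 'b'  n8⇒n9
[4] read 'd'  n9⇒n10
[5] read 'b'  n10⇒n11  ** P2@[1:5]
[6] read 'd'  n11⇒n0 (via fail)
[7] read 'e'  n0⇒n18
[8] read 'e'  n18⇒n19
[9] read 'e'  n19⇒n20
[10] read 'c'  n20⇒n21  ** P1@[10:10]
[11] read 'a'  n21⇒n22  ** P5@[7:11]
[12] read 'c'  n22⇒n7 (via fail)  ** P1@[12:12]
[13] read 'e'  n7⇒n12  ** P3@[12:13]
[14] read 'a'  n12⇒n1 (via fail)
[15] read 'd'  n1⇒n13
[16] read 'e'  n13⇒n14
[17] read 'a'  n14⇒n15
[18] read 'd'  n15⇒n16
[19] read 'b'  n16⇒n17  ** P4@[14:19]
[20] read 'a'  n17⇒n1 (via fail)
[21] read 'd'  n1⇒n13
[22] read 'd'  n13⇒n0 (via fail)
[23] read 'c'  n0⇒n7  ** P1@[23:23]
[24] read 'e'  n7⇒n12  ** P3@[23:24]
[25] read 'c'  n12⇒n7 (via fail)  ** P1@[25:25]
[26] read 'e'  n7⇒n12  ** P3@[25:26]
[27] read 'd'  n12⇒n0 (via fail)
[28] read 'a'  n0⇒n1
[29] read 'a'  n1⇒n1 (via fail)
[30] read 'd'  n1⇒n13
[31] read 'e'  n13⇒n14
[32] read 'a'  n14⇒n15
[33] read 'd'  n15⇒n16
[34] read 'b'  n16⇒n17  ** P4@[29:34]
[35] read 'b'  n17⇒n0 (via fail)
[36] read 'a'  n0⇒n1
[37] read 'c'  n1⇒n7 (via fail)  ** P1@[37:37]
[38] read 'e'  n7⇒n12  ** P3@[37:38]
[39] read 'b'  n12⇒n0 (via fail)
[40] read 'c'  n0⇒n7  ** P1@[40:40]
[41] read 'c'  n7⇒n7 (via fail)  ** P1@[41:41]
[42] read 'a'  n7⇒n1 (via fail)
[43] read 'a'  n1⇒n1 (via fail)
[44] read 'e'  n1⇒n2
[45] read 'e'  n2⇒n3
[46] read 'e'  n3⇒n4
[47] read 'c'  n4⇒n5  ** P1@[47:47]
[48] read 'a'  n5⇒n6  ** P0@[43:48],P5@[44:48]
[49] read 'b'  n6⇒n0 (via fail)
[50] read 'd'  n0⇒n0
[51] read 'a'  n0⇒n1
[52] read 'd'  n1⇒n13
[53] read 'a'  n13⇒n1 (via fail)
[54] read 'd'  n1⇒n13
[55] read 'c'  n13⇒n7 (via fail)  ** P1@[55:55]
[56] read 'd'  n7⇒n8
[57] read 'd'  n8⇒n0 (via fail)
[58] read 'c'  n0⇒n7  ** P1@[58:58]
[59] read 'a'  n7⇒n1 (via fail)
[60] read 'e'  n1⇒n2
[61] read 'b'  n2⇒n0 (via fail)
[62] read 'a'  n0⇒n1
[63] read 'a'  n1⇒n1 (via fail)
[64] read 'd'  n1⇒n13
[65] read 'e'  n13⇒n14
[66] read 'a'  n14⇒n15
[67] read 'd'  n15⇒n16
[68] read 'b'  n16⇒n17  ** P4@[63:68]
[69] read 'a'  n17⇒n1 (via fail)
[70] read 'd'  n1⇒n13

Matches: [[1,1],[5,2],[10,1],[11,5],[12,1],[13,3],[19,4],[23,1],[24,3],[25,1],[26,3],[34,4],[37,1],[38,3],[40,1],[41,1],[47,1],[48,0],[48,5],[55,1],[58,1],[68,4]]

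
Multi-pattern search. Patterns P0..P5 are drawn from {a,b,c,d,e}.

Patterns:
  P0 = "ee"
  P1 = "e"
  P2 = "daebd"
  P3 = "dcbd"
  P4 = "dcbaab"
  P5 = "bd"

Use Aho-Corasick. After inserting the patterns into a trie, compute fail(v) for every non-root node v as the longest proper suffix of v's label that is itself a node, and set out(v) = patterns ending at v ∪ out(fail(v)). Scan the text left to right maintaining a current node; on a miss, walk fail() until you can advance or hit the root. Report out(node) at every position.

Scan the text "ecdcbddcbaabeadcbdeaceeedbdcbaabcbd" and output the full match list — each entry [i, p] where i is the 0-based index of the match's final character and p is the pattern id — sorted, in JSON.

Build automaton:
Trie nodes:
  0='ε' goto b→14 d→3 e→1
  1='e' goto e→2  [P1 ends]
  2='ee' goto ·  [P0 ends]
  3='d' goto a→4 c→8
  4='da' goto e→5
  5='dae' goto b→6
  6='daeb' goto d→7
  7='daebd' goto ·  [P2 ends]
  8='dc' goto b→9
  9='dcb' goto a→11 d→10
  10='dcbd' goto ·  [P3 ends]
  11='dcba' goto a→12
  12='dcbaa' goto b→13
  13='dcbaab' goto ·  [P4 ends]
  14='b' goto d→15
  15='bd' goto ·  [P5 ends]

BFS fail/out derivation:
  n1('e'): parent n0 fail=0; on 'e' 0 → fail=0;  out {1}∪∅={1}
  n3('d'): parent n0 fail=0; on 'd' 0 → fail=0;  out ∅∪∅=∅
  n14('b'): parent n0 fail=0; on 'b' 0 → fail=0;  out ∅∪∅=∅
  n2('ee'): parent n1 fail=0; on 'e' 0 → fail=1;  out {0}∪{1}={0,1}
  n4('da'): parent n3 fail=0; on 'a' 0 → fail=0;  out ∅∪∅=∅
  n8('dc'): parent n3 fail=0; on 'c' 0 → fail=0;  out ∅∪∅=∅
  n15('bd'): parent n14 fail=0; on 'd' 0 → fail=3;  out {5}∪∅={5}
  n5('dae'): parent n4 fail=0; on 'e' 0 → fail=1;  out ∅∪{1}={1}
  n9('dcb'): parent n8 fail=0; on 'b' 0 → fail=14;  out ∅∪∅=∅
  n6('daeb'): parent n5 fail=1; on 'b' 1→0 → fail=14;  out ∅∪∅=∅
  n10('dcbd'): parent n9 fail=14; on 'd' 14 → fail=15;  out {3}∪{5}={3,5}
  n11('dcba'): parent n9 fail=14; on 'a' 14→0 → fail=0;  out ∅∪∅=∅
  n7('daebd'): parent n6 fail=14; on 'd' 14 → fail=15;  out {2}∪{5}={2,5}
  n12('dcbaa'): parent n11 fail=0; on 'a' 0 → fail=0;  out ∅∪∅=∅
  n13('dcbaab'): parent n12 fail=0; on 'b' 0 → fail=14;  out {4}∪∅={4}

Run:
pos 0 'e': at 1  → match P1@[0:0]
pos 1 'c': at 0 (fail-walked)
pos 2 'd': at 3
pos 3 'c': at 8
pos 4 'b': at 9
pos 5 'd': at 10  → match P3@[2:5],P5@[4:5]
pos 6 'd': at 3 (fail-walked)
pos 7 'c': at 8
pos 8 'b': at 9
pos 9 'a': at 11
pos 10 'a': at 12
pos 11 'b': at 13  → match P4@[6:11]
pos 12 'e': at 1 (fail-walked)  → match P1@[12:12]
pos 13 'a': at 0 (fail-walked)
pos 14 'd': at 3
pos 15 'c': at 8
pos 16 'b': at 9
pos 17 'd': at 10  → match P3@[14:17],P5@[16:17]
pos 18 'e': at 1 (fail-walked)  → match P1@[18:18]
pos 19 'a': at 0 (fail-walked)
pos 20 'c': at 0
pos 21 'e': at 1  → match P1@[21:21]
pos 22 'e': at 2  → match P0@[21:22],P1@[22:22]
pos 23 'e': at 2 (fail-walked)  → match P0@[22:23],P1@[23:23]
pos 24 'd': at 3 (fail-walked)
pos 25 'b': at 14 (fail-walked)
pos 26 'd': at 15  → match P5@[25:26]
pos 27 'c': at 8 (fail-walked)
pos 28 'b': at 9
pos 29 'a': at 11
pos 30 'a': at 12
pos 31 'b': at 13  → match P4@[26:31]
pos 32 'c': at 0 (fail-walked)
pos 33 'b': at 14
pos 34 'd': at 15  → match P5@[33:34]

Matches: [[0,1],[5,3],[5,5],[11,4],[12,1],[17,3],[17,5],[18,1],[21,1],[22,0],[22,1],[23,0],[23,1],[26,5],[31,4],[34,5]]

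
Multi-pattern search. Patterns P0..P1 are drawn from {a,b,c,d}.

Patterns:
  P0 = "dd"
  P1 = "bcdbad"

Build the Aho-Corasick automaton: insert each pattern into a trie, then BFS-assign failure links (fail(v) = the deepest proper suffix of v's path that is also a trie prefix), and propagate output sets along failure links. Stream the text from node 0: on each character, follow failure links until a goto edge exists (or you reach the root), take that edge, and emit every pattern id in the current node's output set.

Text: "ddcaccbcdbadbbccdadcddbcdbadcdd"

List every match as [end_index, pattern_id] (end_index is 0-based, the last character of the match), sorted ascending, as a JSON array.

Construct AC machine:
Trie (insert patterns):
  0='ε' goto b→3 d→1
  1='d' goto d→2
  2='dd' goto ·  [P0 ends]
  3='b' goto c→4
  4='bc' goto d→5
  5='bcd' goto b→6
  6='bcdb' goto a→7
  7='bcdba' goto d→8
  8='bcdbad' goto ·  [P1 ends]

Failure links (BFS by depth):
  n1('d'): parent n0 fail=0; on 'd' 0 → fail=0;  out ∅∪∅=∅
  n3('b'): parent n0 fail=0; on 'b' 0 → fail=0;  out ∅∪∅=∅
  n2('dd'): parent n1 fail=0; on 'd' 0 → fail=1;  out {0}∪∅={0}
  n4('bc'): parent n3 fail=0; on 'c' 0 → fail=0;  out ∅∪∅=∅
  n5('bcd'): parent n4 fail=0; on 'd' 0 → fail=1;  out ∅∪∅=∅
  n6('bcdb'): parent n5 fail=1; on 'b' 1→0 → fail=3;  out ∅∪∅=∅
  n7('bcdba'): parent n6 fail=3; on 'a' 3→0 → fail=0;  out ∅∪∅=∅
  n8('bcdbad'): parent n7 fail=0; on 'd' 0 → fail=1;  out {1}∪∅={1}

Scan:
[0] read 'd'  n0⇒n1
[1] read 'd'  n1⇒n2  emit P0@[0:1]
[2] read 'c'  n2⇒n0 (via fail)
[3] read 'a'  n0⇒n0
[4] read 'c'  n0⇒n0
[5] read 'c'  n0⇒n0
[6] read 'b'  n0⇒n3
[7] read 'c'  n3⇒n4
[8] read 'd'  n4⇒n5
[9] read 'b'  n5⇒n6
[10] read 'a'  n6⇒n7
[11] read 'd'  n7⇒n8  emit P1@[6:11]
[12] read 'b'  n8⇒n3 (via fail)
[13] read 'b'  n3⇒n3 (via fail)
[14] read 'c'  n3⇒n4
[15] read 'c'  n4⇒n0 (via fail)
[16] read 'd'  n0⇒n1
[17] read 'a'  n1⇒n0 (via fail)
[18] read 'd'  n0⇒n1
[19] read 'c'  n1⇒n0 (via fail)
[20] read 'd'  n0⇒n1
[21] read 'd'  n1⇒n2  emit P0@[20:21]
[22] read 'b'  n2⇒n3 (via fail)
[23] read 'c'  n3⇒n4
[24] read 'd'  n4⇒n5
[25] read 'b'  n5⇒n6
[26] read 'a'  n6⇒n7
[27] read 'd'  n7⇒n8  emit P1@[22:27]
[28] read 'c'  n8⇒n0 (via fail)
[29] read 'd'  n0⇒n1
[30] read 'd'  n1⇒n2  emit P0@[29:30]

Result: [[1,0],[11,1],[21,0],[27,1],[30,0]]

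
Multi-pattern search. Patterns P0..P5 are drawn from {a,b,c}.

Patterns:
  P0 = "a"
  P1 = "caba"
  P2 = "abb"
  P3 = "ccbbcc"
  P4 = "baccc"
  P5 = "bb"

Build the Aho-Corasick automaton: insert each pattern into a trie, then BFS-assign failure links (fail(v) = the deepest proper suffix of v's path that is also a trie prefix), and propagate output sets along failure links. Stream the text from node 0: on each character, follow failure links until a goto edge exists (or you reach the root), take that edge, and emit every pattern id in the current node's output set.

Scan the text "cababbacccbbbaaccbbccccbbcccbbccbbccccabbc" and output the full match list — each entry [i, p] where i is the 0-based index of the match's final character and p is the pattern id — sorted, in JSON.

Build automaton:
Trie (insert patterns):
  n0 'ε': a→1 b→13 c→2
  n1 'a': b→6  ←P0
  n2 'c': a→3 c→8
  n3 'ca': b→4
  n4 'cab': a→5
  n5 'caba': ·  ←P1
  n6 'ab': b→7
  n7 'abb': ·  ←P2
  n8 'cc': b→9
  n9 'ccb': b→10
  n10 'ccbb': c→11
  n11 'ccbbc': c→12
  n12 'ccbbcc': ·  ←P3
  n13 'b': a→14 b→18
  n14 'ba': c→15
  n15 'bac': c→16
  n16 'bacc': c→17
  n17 'baccc': ·  ←P4
  n18 'bb': ·  ←P5

Failure links (BFS by depth):
  n1('a'): parent n0 fail=0; on 'a' 0 → fail=0;  out {0}∪∅={0}
  n2('c'): parent n0 fail=0; on 'c' 0 → fail=0;  out ∅∪∅=∅
  n13('b'): parent n0 fail=0; on 'b' 0 → fail=0;  out ∅∪∅=∅
  n3('ca'): parent n2 fail=0; on 'a' 0 → fail=1;  out ∅∪{0}={0}
  n6('ab'): parent n1 fail=0; on 'b' 0 → fail=13;  out ∅∪∅=∅
  n8('cc'): parent n2 fail=0; on 'c' 0 → fail=2;  out ∅∪∅=∅
  n14('ba'): parent n13 fail=0; on 'a' 0 → fail=1;  out ∅∪{0}={0}
  n18('bb'): parent n13 fail=0; on 'b' 0 → fail=13;  out {5}∪∅={5}
  n4('cab'): parent n3 fail=1; on 'b' 1 → fail=6;  out ∅∪∅=∅
  n7('abb'): parent n6 fail=13; on 'b' 13 → fail=18;  out {2}∪{5}={2,5}
  n9('ccb'): parent n8 fail=2; on 'b' 2→0 → fail=13;  out ∅∪∅=∅
  n15('bac'): parent n14 fail=1; on 'c' 1→0 → fail=2;  out ∅∪∅=∅
  n5('caba'): parent n4 fail=6; on 'a' 6→13 → fail=14;  out {1}∪{0}={0,1}
  n10('ccbb'): parent n9 fail=13; on 'b' 13 → fail=18;  out ∅∪{5}={5}
  n16('bacc'): parent n15 fail=2; on 'c' 2 → fail=8;  out ∅∪∅=∅
  n11('ccbbc'): parent n10 fail=18; on 'c' 18→13→0 → fail=2;  out ∅∪∅=∅
  n17('baccc'): parent n16 fail=8; on 'c' 8→2 → fail=8;  out {4}∪∅={4}
  n12('ccbbcc'): parent n11 fail=2; on 'c' 2 → fail=8;  out {3}∪∅={3}

Run:
pos 0 'c': at 2
pos 1 'a': at 3  ** P0@[1:1]
pos 2 'b': at 4
pos 3 'a': at 5  ** P0@[3:3],P1@[0:3]
pos 4 'b': at 6 ·f
pos 5 'b': at 7  ** P2@[3:5],P5@[4:5]
pos 6 'a': at 14 ·f  ** P0@[6:6]
pos 7 'c': at 15
pos 8 'c': at 16
pos 9 'c': at 17  ** P4@[5:9]
pos 10 'b': at 9 ·f
pos 11 'b': at 10  ** P5@[10:11]
pos 12 'b': at 18 ·f  ** P5@[11:12]
pos 13 'a': at 14 ·f  ** P0@[13:13]
pos 14 'a': at 1 ·f  ** P0@[14:14]
pos 15 'c': at 2 ·f
pos 16 'c': at 8
pos 17 'b': at 9
pos 18 'b': at 10  ** P5@[17:18]
pos 19 'c': at 11
pos 20 'c': at 12  ** P3@[15:20]
pos 21 'c': at 8 ·f
pos 22 'c': at 8 ·f
pos 23 'b': at 9
pos 24 'b': at 10  ** P5@[23:24]
pos 25 'c': at 11
pos 26 'c': at 12  ** P3@[21:26]
pos 27 'c': at 8 ·f
pos 28 'b': at 9
pos 29 'b': at 10  ** P5@[28:29]
pos 30 'c': at 11
pos 31 'c': at 12  ** P3@[26:31]
pos 32 'b': at 9 ·f
pos 33 'b': at 10  ** P5@[32:33]
pos 34 'c': at 11
pos 35 'c': at 12  ** P3@[30:35]
pos 36 'c': at 8 ·f
pos 37 'c': at 8 ·f
pos 38 'a': at 3 ·f  ** P0@[38:38]
pos 39 'b': at 4
pos 40 'b': at 7 ·f  ** P2@[38:40],P5@[39:40]
pos 41 'c': at 2 ·f

Result: [[1,0],[3,0],[3,1],[5,2],[5,5],[6,0],[9,4],[11,5],[12,5],[13,0],[14,0],[18,5],[20,3],[24,5],[26,3],[29,5],[31,3],[33,5],[35,3],[38,0],[40,2],[40,5]]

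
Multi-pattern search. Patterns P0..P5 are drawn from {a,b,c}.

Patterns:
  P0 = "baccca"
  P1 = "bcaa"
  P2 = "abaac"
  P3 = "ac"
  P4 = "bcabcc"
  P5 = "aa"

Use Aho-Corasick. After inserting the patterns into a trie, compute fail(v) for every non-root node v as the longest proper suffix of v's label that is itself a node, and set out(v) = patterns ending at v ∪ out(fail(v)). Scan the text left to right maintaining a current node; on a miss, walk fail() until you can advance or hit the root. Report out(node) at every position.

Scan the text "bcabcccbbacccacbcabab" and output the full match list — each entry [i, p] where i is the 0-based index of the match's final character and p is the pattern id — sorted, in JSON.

Build:
Trie (insert patterns):
  0='ε' goto a→10 b→1
  1='b' goto a→2 c→7
  2='ba' goto c→3
  3='bac' goto c→4
  4='bacc' goto c→5
  5='baccc' goto a→6
  6='baccca' goto ·  [P0 ends]
  7='bc' goto a→8
  8='bca' goto a→9 b→16
  9='bcaa' goto ·  [P1 ends]
  10='a' goto a→19 b→11 c→15
  11='ab' goto a→12
  12='aba' goto a→13
  13='abaa' goto c→14
  14='abaac' goto ·  [P2 ends]
  15='ac' goto ·  [P3 ends]
  16='bcab' goto c→17
  17='bcabc' goto c→18
  18='bcabcc' goto ·  [P4 ends]
  19='aa' goto ·  [P5 ends]

BFS fail/out derivation:
  fail(1) 'b': from fail(0)=0 chase 'b': 0 ⇒ 0;  out=∅∪out(0)=∅
  fail(10) 'a': from fail(0)=0 chase 'a': 0 ⇒ 0;  out=∅∪out(0)=∅
  fail(2) 'ba': from fail(1)=0 chase 'a': 0 ⇒ 10;  out=∅∪out(10)=∅
  fail(7) 'bc': from fail(1)=0 chase 'c': 0 ⇒ 0;  out=∅∪out(0)=∅
  fail(11) 'ab': from fail(10)=0 chase 'b': 0 ⇒ 1;  out=∅∪out(1)=∅
  fail(15) 'ac': from fail(10)=0 chase 'c': 0 ⇒ 0;  out={3}∪out(0)={3}
  fail(19) 'aa': from fail(10)=0 chase 'a': 0 ⇒ 10;  out={5}∪out(10)={5}
  fail(3) 'bac': from fail(2)=10 chase 'c': 10 ⇒ 15;  out=∅∪out(15)={3}
  fail(8) 'bca': from fail(7)=0 chase 'a': 0 ⇒ 10;  out=∅∪out(10)=∅
  fail(12) 'aba': from fail(11)=1 chase 'a': 1 ⇒ 2;  out=∅∪out(2)=∅
  fail(4) 'bacc': from fail(3)=15 chase 'c': 15→0 ⇒ 0;  out=∅∪out(0)=∅
  fail(9) 'bcaa': from fail(8)=10 chase 'a': 10 ⇒ 19;  out={1}∪out(19)={1,5}
  fail(13) 'abaa': from fail(12)=2 chase 'a': 2→10 ⇒ 19;  out=∅∪out(19)={5}
  fail(16) 'bcab': from fail(8)=10 chase 'b': 10 ⇒ 11;  out=∅∪out(11)=∅
  fail(5) 'baccc': from fail(4)=0 chase 'c': 0 ⇒ 0;  out=∅∪out(0)=∅
  fail(14) 'abaac': from fail(13)=19 chase 'c': 19→10 ⇒ 15;  out={2}∪out(15)={2,3}
  fail(17) 'bcabc': from fail(16)=11 chase 'c': 11→1 ⇒ 7;  out=∅∪out(7)=∅
  fail(6) 'baccca': from fail(5)=0 chase 'a': 0 ⇒ 10;  out={0}∪out(10)={0}
  fail(18) 'bcabcc': from fail(17)=7 chase 'c': 7→0 ⇒ 0;  out={4}∪out(0)={4}

Scan:
[0] read 'b'  n0⇒n1
[1] read 'c'  n1⇒n7
[2] read 'a'  n7⇒n8
[3] read 'b'  n8⇒n16
[4] read 'c'  n16⇒n17
[5] read 'c'  n17⇒n18  → match P4@[0:5]
[6] read 'c'  n18⇒n0 (via fail)
[7] read 'b'  n0⇒n1
[8] read 'b'  n1⇒n1 (via fail)
[9] read 'a'  n1⇒n2
[10] read 'c'  n2⇒n3  → match P3@[9:10]
[11] read 'c'  n3⇒n4
[12] read 'c'  n4⇒n5
[13] read 'a'  n5⇒n6  → match P0@[8:13]
[14] read 'c'  n6⇒n15 (via fail)  → match P3@[13:14]
[15] read 'b'  n15⇒n1 (via fail)
[16] read 'c'  n1⇒n7
[17] read 'a'  n7⇒n8
[18] read 'b'  n8⇒n16
[19] read 'a'  n16⇒n12 (via fail)
[20] read 'b'  n12⇒n11 (via fail)

Matches: [[5,4],[10,3],[13,0],[14,3]]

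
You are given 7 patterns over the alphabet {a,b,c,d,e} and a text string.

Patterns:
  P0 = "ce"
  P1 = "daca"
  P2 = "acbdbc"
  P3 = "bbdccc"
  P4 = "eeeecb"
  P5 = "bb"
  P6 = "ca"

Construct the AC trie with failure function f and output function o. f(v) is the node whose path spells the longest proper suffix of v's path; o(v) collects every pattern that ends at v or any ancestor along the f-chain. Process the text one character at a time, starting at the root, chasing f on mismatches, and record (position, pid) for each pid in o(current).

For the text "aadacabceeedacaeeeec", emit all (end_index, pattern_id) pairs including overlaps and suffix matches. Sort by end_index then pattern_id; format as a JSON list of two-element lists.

Construct AC machine:
Trie nodes:
  n0 'ε': a→7 b→13 c→1 d→3 e→19
  n1 'c': a→25 e→2
  n2 'ce': ·  ←P0
  n3 'd': a→4
  n4 'da': c→5
  n5 'dac': a→6
  n6 'daca': ·  ←P1
  n7 'a': c→8
  n8 'ac': b→9
  n9 'acb': d→10
  n10 'acbd': b→11
  n11 'acbdb': c→12
  n12 'acbdbc': ·  ←P2
  n13 'b': b→14
  n14 'bb': d→15  ←P5
  n15 'bbd': c→16
  n16 'bbdc': c→17
  n17 'bbdcc': c→18
  n18 'bbdccc': ·  ←P3
  n19 'e': e→20
  n20 'ee': e→21
  n21 'eee': e→22
  n22 'eeee': c→23
  n23 'eeeec': b→24
  n24 'eeeecb': ·  ←P4
  n25 'ca': ·  ←P6

BFS fail/out derivation:
  n1('c'): parent n0 fail=0; on 'c' 0 → fail=0;  out ∅∪∅=∅
  n3('d'): parent n0 fail=0; on 'd' 0 → fail=0;  out ∅∪∅=∅
  n7('a'): parent n0 fail=0; on 'a' 0 → fail=0;  out ∅∪∅=∅
  n13('b'): parent n0 fail=0; on 'b' 0 → fail=0;  out ∅∪∅=∅
  n19('e'): parent n0 fail=0; on 'e' 0 → fail=0;  out ∅∪∅=∅
  n2('ce'): parent n1 fail=0; on 'e' 0 → fail=19;  out {0}∪∅={0}
  n4('da'): parent n3 fail=0; on 'a' 0 → fail=7;  out ∅∪∅=∅
  n8('ac'): parent n7 fail=0; on 'c' 0 → fail=1;  out ∅∪∅=∅
  n14('bb'): parent n13 fail=0; on 'b' 0 → fail=13;  out {5}∪∅={5}
  n20('ee'): parent n19 fail=0; on 'e' 0 → fail=19;  out ∅∪∅=∅
  n25('ca'): parent n1 fail=0; on 'a' 0 → fail=7;  out {6}∪∅={6}
  n5('dac'): parent n4 fail=7; on 'c' 7 → fail=8;  out ∅∪∅=∅
  n9('acb'): parent n8 fail=1; on 'b' 1→0 → fail=13;  out ∅∪∅=∅
  n15('bbd'): parent n14 fail=13; on 'd' 13→0 → fail=3;  out ∅∪∅=∅
  n21('eee'): parent n20 fail=19; on 'e' 19 → fail=20;  out ∅∪∅=∅
  n6('daca'): parent n5 fail=8; on 'a' 8→1 → fail=25;  out {1}∪{6}={1,6}
  n10('acbd'): parent n9 fail=13; on 'd' 13→0 → fail=3;  out ∅∪∅=∅
  n16('bbdc'): parent n15 fail=3; on 'c' 3→0 → fail=1;  out ∅∪∅=∅
  n22('eeee'): parent n21 fail=20; on 'e' 20 → fail=21;  out ∅∪∅=∅
  n11('acbdb'): parent n10 fail=3; on 'b' 3→0 → fail=13;  out ∅∪∅=∅
  n17('bbdcc'): parent n16 fail=1; on 'c' 1→0 → fail=1;  out ∅∪∅=∅
  n23('eeeec'): parent n22 fail=21; on 'c' 21→20→19→0 → fail=1;  out ∅∪∅=∅
  n12('acbdbc'): parent n11 fail=13; on 'c' 13→0 → fail=1;  out {2}∪∅={2}
  n18('bbdccc'): parent n17 fail=1; on 'c' 1→0 → fail=1;  out {3}∪∅={3}
  n24('eeeecb'): parent n23 fail=1; on 'b' 1→0 → fail=13;  out {4}∪∅={4}

Text stream:
[0] read 'a'  n0⇒n7
[1] read 'a'  n7⇒n7 (via fail)
[2] read 'd'  n7⇒n3 (via fail)
[3] read 'a'  n3⇒n4
[4] read 'c'  n4⇒n5
[5] read 'a'  n5⇒n6  ** P1@[2:5],P6@[4:5]
[6] read 'b'  n6⇒n13 (via fail)
[7] read 'c'  n13⇒n1 (via fail)
[8] read 'e'  n1⇒n2  ** P0@[7:8]
[9] read 'e'  n2⇒n20 (via fail)
[10] read 'e'  n20⇒n21
[11] read 'd'  n21⇒n3 (via fail)
[12] read 'a'  n3⇒n4
[13] read 'c'  n4⇒n5
[14] read 'a'  n5⇒n6  ** P1@[11:14],P6@[13:14]
[15] read 'e'  n6⇒n19 (via fail)
[16] read 'e'  n19⇒n20
[17] read 'e'  n20⇒n21
[18] read 'e'  n21⇒n22
[19] read 'c'  n22⇒n23

Matches: [[5,1],[5,6],[8,0],[14,1],[14,6]]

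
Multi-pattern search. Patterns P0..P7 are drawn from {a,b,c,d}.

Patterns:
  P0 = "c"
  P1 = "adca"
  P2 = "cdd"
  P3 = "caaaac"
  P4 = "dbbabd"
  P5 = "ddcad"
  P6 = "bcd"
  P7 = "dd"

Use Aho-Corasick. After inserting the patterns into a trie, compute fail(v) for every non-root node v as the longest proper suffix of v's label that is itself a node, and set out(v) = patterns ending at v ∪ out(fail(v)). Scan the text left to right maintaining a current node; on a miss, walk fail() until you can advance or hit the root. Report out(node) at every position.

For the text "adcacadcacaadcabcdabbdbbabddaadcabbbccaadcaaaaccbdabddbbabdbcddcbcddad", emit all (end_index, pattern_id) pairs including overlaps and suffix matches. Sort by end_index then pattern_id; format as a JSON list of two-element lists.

Build automaton:
Trie (insert patterns):
  n0 'ε': a→2 b→23 c→1 d→13
  n1 'c': a→8 d→6  [P0 ends]
  n2 'a': d→3
  n3 'ad': c→4
  n4 'adc': a→5
  n5 'adca': ·  [P1 ends]
  n6 'cd': d→7
  n7 'cdd': ·  [P2 ends]
  n8 'ca': a→9
  n9 'caa': a→10
  n10 'caaa': a→11
  n11 'caaaa': c→12
  n12 'caaaac': ·  [P3 ends]
  n13 'd': b→14 d→19
  n14 'db': b→15
  n15 'dbb': a→16
  n16 'dbba': b→17
  n17 'dbbab': d→18
  n18 'dbbabd': ·  [P4 ends]
  n19 'dd': c→20  [P7 ends]
  n20 'ddc': a→21
  n21 'ddca': d→22
  n22 'ddcad': ·  [P5 ends]
  n23 'b': c→24
  n24 'bc': d→25
  n25 'bcd': ·  [P6 ends]

BFS fail/out derivation:
  fail(1) 'c': from fail(0)=0 chase 'c': 0 ⇒ 0;  out={0}∪out(0)={0}
  fail(2) 'a': from fail(0)=0 chase 'a': 0 ⇒ 0;  out=∅∪out(0)=∅
  fail(13) 'd': from fail(0)=0 chase 'd': 0 ⇒ 0;  out=∅∪out(0)=∅
  fail(23) 'b': from fail(0)=0 chase 'b': 0 ⇒ 0;  out=∅∪out(0)=∅
  fail(3) 'ad': from fail(2)=0 chase 'd': 0 ⇒ 13;  out=∅∪out(13)=∅
  fail(6) 'cd': from fail(1)=0 chase 'd': 0 ⇒ 13;  out=∅∪out(13)=∅
  fail(8) 'ca': from fail(1)=0 chase 'a': 0 ⇒ 2;  out=∅∪out(2)=∅
  fail(14) 'db': from fail(13)=0 chase 'b': 0 ⇒ 23;  out=∅∪out(23)=∅
  fail(19) 'dd': from fail(13)=0 chase 'd': 0 ⇒ 13;  out={7}∪out(13)={7}
  fail(24) 'bc': from fail(23)=0 chase 'c': 0 ⇒ 1;  out=∅∪out(1)={0}
  fail(4) 'adc': from fail(3)=13 chase 'c': 13→0 ⇒ 1;  out=∅∪out(1)={0}
  fail(7) 'cdd': from fail(6)=13 chase 'd': 13 ⇒ 19;  out={2}∪out(19)={2,7}
  fail(9) 'caa': from fail(8)=2 chase 'a': 2→0 ⇒ 2;  out=∅∪out(2)=∅
  fail(15) 'dbb': from fail(14)=23 chase 'b': 23→0 ⇒ 23;  out=∅∪out(23)=∅
  fail(20) 'ddc': from fail(19)=13 chase 'c': 13→0 ⇒ 1;  out=∅∪out(1)={0}
  fail(25) 'bcd': from fail(24)=1 chase 'd': 1 ⇒ 6;  out={6}∪out(6)={6}
  fail(5) 'adca': from fail(4)=1 chase 'a': 1 ⇒ 8;  out={1}∪out(8)={1}
  fail(10) 'caaa': from fail(9)=2 chase 'a': 2→0 ⇒ 2;  out=∅∪out(2)=∅
  fail(16) 'dbba': from fail(15)=23 chase 'a': 23→0 ⇒ 2;  out=∅∪out(2)=∅
  fail(21) 'ddca': from fail(20)=1 chase 'a': 1 ⇒ 8;  out=∅∪out(8)=∅
  fail(11) 'caaaa': from fail(10)=2 chase 'a': 2→0 ⇒ 2;  out=∅∪out(2)=∅
  fail(17) 'dbbab': from fail(16)=2 chase 'b': 2→0 ⇒ 23;  out=∅∪out(23)=∅
  fail(22) 'ddcad': from fail(21)=8 chase 'd': 8→2 ⇒ 3;  out={5}∪out(3)={5}
  fail(12) 'caaaac': from fail(11)=2 chase 'c': 2→0 ⇒ 1;  out={3}∪out(1)={0,3}
  fail(18) 'dbbabd': from fail(17)=23 chase 'd': 23→0 ⇒ 13;  out={4}∪out(13)={4}

Scan:
[0] read 'a'  n0⇒n2
[1] read 'd'  n2⇒n3
[2] read 'c'  n3⇒n4  ** P0@[2:2]
[3] read 'a'  n4⇒n5  ** P1@[0:3]
[4] read 'c'  n5⇒n1 (fail-walked)  ** P0@[4:4]
[5] read 'a'  n1⇒n8
[6] read 'd'  n8⇒n3 (fail-walked)
[7] read 'c'  n3⇒n4  ** P0@[7:7]
[8] read 'a'  n4⇒n5  ** P1@[5:8]
[9] read 'c'  n5⇒n1 (fail-walked)  ** P0@[9:9]
[10] read 'a'  n1⇒n8
[11] read 'a'  n8⇒n9
[12] read 'd'  n9⇒n3 (fail-walked)
[13] read 'c'  n3⇒n4  ** P0@[13:13]
[14] read 'a'  n4⇒n5  ** P1@[11:14]
[15] read 'b'  n5⇒n23 (fail-walked)
[16] read 'c'  n23⇒n24  ** P0@[16:16]
[17] read 'd'  n24⇒n25  ** P6@[15:17]
[18] read 'a'  n25⇒n2 (fail-walked)
[19] read 'b'  n2⇒n23 (fail-walked)
[20] read 'b'  n23⇒n23 (fail-walked)
[21] read 'd'  n23⇒n13 (fail-walked)
[22] read 'b'  n13⇒n14
[23] read 'b'  n14⇒n15
[24] read 'a'  n15⇒n16
[25] read 'b'  n16⇒n17
[26] read 'd'  n17⇒n18  ** P4@[21:26]
[27] read 'd'  n18⇒n19 (fail-walked)  ** P7@[26:27]
[28] read 'a'  n19⇒n2 (fail-walked)
[29] read 'a'  n2⇒n2 (fail-walked)
[30] read 'd'  n2⇒n3
[31] read 'c'  n3⇒n4  ** P0@[31:31]
[32] read 'a'  n4⇒n5  ** P1@[29:32]
[33] read 'b'  n5⇒n23 (fail-walked)
[34] read 'b'  n23⇒n23 (fail-walked)
[35] read 'b'  n23⇒n23 (fail-walked)
[36] read 'c'  n23⇒n24  ** P0@[36:36]
[37] read 'c'  n24⇒n1 (fail-walked)  ** P0@[37:37]
[38] read 'a'  n1⇒n8
[39] read 'a'  n8⇒n9
[40] read 'd'  n9⇒n3 (fail-walked)
[41] read 'c'  n3⇒n4  ** P0@[41:41]
[42] read 'a'  n4⇒n5  ** P1@[39:42]
[43] read 'a'  n5⇒n9 (fail-walked)
[44] read 'a'  n9⇒n10
[45] read 'a'  n10⇒n11
[46] read 'c'  n11⇒n12  ** P0@[46:46],P3@[41:46]
[47] read 'c'  n12⇒n1 (fail-walked)  ** P0@[47:47]
[48] read 'b'  n1⇒n23 (fail-walked)
[49] read 'd'  n23⇒n13 (fail-walked)
[50] read 'a'  n13⇒n2 (fail-walked)
[51] read 'b'  n2⇒n23 (fail-walked)
[52] read 'd'  n23⇒n13 (fail-walked)
[53] read 'd'  n13⇒n19  ** P7@[52:53]
[54] read 'b'  n19⇒n14 (fail-walked)
[55] read 'b'  n14⇒n15
[56] read 'a'  n15⇒n16
[57] read 'b'  n16⇒n17
[58] read 'd'  n17⇒n18  ** P4@[53:58]
[59] read 'b'  n18⇒n14 (fail-walked)
[60] read 'c'  n14⇒n24 (fail-walked)  ** P0@[60:60]
[61] read 'd'  n24⇒n25  ** P6@[59:61]
[62] read 'd'  n25⇒n7 (fail-walked)  ** P2@[60:62],P7@[61:62]
[63] read 'c'  n7⇒n20 (fail-walked)  ** P0@[63:63]
[64] read 'b'  n20⇒n23 (fail-walked)
[65] read 'c'  n23⇒n24  ** P0@[65:65]
[66] read 'd'  n24⇒n25  ** P6@[64:66]
[67] read 'd'  n25⇒n7 (fail-walked)  ** P2@[65:67],P7@[66:67]
[68] read 'a'  n7⇒n2 (fail-walked)
[69] read 'd'  n2⇒n3

Matches: [[2,0],[3,1],[4,0],[7,0],[8,1],[9,0],[13,0],[14,1],[16,0],[17,6],[26,4],[27,7],[31,0],[32,1],[36,0],[37,0],[41,0],[42,1],[46,0],[46,3],[47,0],[53,7],[58,4],[60,0],[61,6],[62,2],[62,7],[63,0],[65,0],[66,6],[67,2],[67,7]]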